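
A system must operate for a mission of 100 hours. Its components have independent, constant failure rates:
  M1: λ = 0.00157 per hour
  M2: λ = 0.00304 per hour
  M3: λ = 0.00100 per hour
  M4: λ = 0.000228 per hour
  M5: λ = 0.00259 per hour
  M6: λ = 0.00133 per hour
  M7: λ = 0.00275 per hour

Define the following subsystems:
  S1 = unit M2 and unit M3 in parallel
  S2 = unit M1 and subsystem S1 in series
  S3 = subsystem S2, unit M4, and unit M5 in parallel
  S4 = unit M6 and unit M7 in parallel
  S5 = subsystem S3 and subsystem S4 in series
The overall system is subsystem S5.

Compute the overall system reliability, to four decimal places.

0.9692

R(M1) = exp(−0.00157 × 100) = 0.854704
R(M2) = exp(−0.00304 × 100) = 0.737861
R(M3) = exp(−0.00100 × 100) = 0.904837
R(M4) = exp(−0.000228 × 100) = 0.977458
R(M5) = exp(−0.00259 × 100) = 0.771823
R(M6) = exp(−0.00133 × 100) = 0.875465
R(M7) = exp(−0.00275 × 100) = 0.759572
Parallel (M2 and M3): 1 − (1 − 0.737861)(1 − 0.904837) = 0.975054
Series (M1 and [0.975054]): 0.854704 × 0.975054 = 0.833383
Parallel ([0.833383], M4, and M5): 1 − (1 − 0.833383)(1 − 0.977458)(1 − 0.771823) = 0.999143
Parallel (M6 and M7): 1 − (1 − 0.875465)(1 − 0.759572) = 0.970058
Series ([0.999143] and [0.970058]): 0.999143 × 0.970058 = 0.9692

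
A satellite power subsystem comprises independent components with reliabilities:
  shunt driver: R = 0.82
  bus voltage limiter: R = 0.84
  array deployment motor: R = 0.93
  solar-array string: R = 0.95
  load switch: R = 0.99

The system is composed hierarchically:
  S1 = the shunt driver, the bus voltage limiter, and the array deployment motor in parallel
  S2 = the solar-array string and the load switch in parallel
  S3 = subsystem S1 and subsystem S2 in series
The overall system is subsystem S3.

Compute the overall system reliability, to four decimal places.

Parallel (shunt driver, bus voltage limiter, and array deployment motor): 1 − (1 − 0.820000)(1 − 0.840000)(1 − 0.930000) = 0.997984
Parallel (solar-array string and load switch): 1 − (1 − 0.950000)(1 − 0.990000) = 0.999500
Series ([0.997984] and [0.999500]): 0.997984 × 0.999500 = 0.9975

0.9975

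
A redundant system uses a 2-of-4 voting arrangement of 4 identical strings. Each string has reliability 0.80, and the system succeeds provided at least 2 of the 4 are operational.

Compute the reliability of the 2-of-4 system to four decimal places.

0.9728

R = Σ_{i=2}^{4} C(4,i) p^i (1−p)^{4−i} with p = 0.80
C(4,2)·0.80^2·0.20^2 = 0.153600
C(4,3)·0.80^3·0.20^1 = 0.409600
C(4,4)·0.80^4·0.20^0 = 0.409600
Sum = 0.9728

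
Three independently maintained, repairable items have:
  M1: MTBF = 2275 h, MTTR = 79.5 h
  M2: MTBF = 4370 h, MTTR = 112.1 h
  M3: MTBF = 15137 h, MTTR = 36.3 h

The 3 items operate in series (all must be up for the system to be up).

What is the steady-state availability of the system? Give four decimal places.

A(M1) = MTBF/(MTBF+MTTR) = 2275/(2275+79.5) = 0.966235
A(M2) = MTBF/(MTBF+MTTR) = 4370/(4370+112.1) = 0.974989
A(M3) = MTBF/(MTBF+MTTR) = 15137/(15137+36.3) = 0.997608
Series availability: 0.966235 × 0.974989 × 0.997608 = 0.9398

0.9398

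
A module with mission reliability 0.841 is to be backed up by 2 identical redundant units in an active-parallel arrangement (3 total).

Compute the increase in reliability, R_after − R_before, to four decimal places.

R_before = 0.841
R_after = 1 − (1 − 0.841)^3 = 0.9960
ΔR = 0.9960 − 0.841 = 0.1550

0.1550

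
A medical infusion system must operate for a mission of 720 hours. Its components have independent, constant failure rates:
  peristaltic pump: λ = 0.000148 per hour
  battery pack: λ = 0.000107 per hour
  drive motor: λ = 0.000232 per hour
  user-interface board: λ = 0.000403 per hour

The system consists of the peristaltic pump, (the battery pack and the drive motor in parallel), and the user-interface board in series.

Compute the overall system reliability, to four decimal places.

0.6649

R(peristaltic pump) = exp(−0.000148 × 720) = 0.898921
R(battery pack) = exp(−0.000107 × 720) = 0.925853
R(drive motor) = exp(−0.000232 × 720) = 0.846166
R(user-interface board) = exp(−0.000403 × 720) = 0.748144
Parallel (battery pack and drive motor): 1 − (1 − 0.925853)(1 − 0.846166) = 0.988594
Series (peristaltic pump, [0.988594], and user-interface board): 0.898921 × 0.988594 × 0.748144 = 0.6649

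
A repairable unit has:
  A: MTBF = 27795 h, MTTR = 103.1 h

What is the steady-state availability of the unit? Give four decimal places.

A(A) = MTBF/(MTBF+MTTR) = 27795/(27795+103.1) = 0.9963

0.9963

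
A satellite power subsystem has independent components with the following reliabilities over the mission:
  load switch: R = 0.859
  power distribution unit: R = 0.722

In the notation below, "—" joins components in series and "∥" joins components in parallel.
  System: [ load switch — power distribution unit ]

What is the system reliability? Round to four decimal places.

0.6202

Series (load switch and power distribution unit): 0.859000 × 0.722000 = 0.6202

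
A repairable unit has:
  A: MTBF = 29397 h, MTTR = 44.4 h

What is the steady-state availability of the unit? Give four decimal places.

0.9985

A(A) = MTBF/(MTBF+MTTR) = 29397/(29397+44.4) = 0.9985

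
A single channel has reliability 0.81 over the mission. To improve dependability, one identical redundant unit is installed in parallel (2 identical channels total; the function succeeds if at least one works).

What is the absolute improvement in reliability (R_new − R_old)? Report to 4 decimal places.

0.1539

R_before = 0.81
R_after = 1 − (1 − 0.81)^2 = 0.9639
ΔR = 0.9639 − 0.81 = 0.1539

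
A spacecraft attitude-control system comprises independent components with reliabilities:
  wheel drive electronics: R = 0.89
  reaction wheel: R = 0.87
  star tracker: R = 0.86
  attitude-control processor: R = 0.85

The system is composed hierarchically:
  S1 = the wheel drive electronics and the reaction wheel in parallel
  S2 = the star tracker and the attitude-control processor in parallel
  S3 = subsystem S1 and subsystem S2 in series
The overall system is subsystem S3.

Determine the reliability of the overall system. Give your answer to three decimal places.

Parallel (wheel drive electronics and reaction wheel): 1 − (1 − 0.89000)(1 − 0.87000) = 0.98570
Parallel (star tracker and attitude-control processor): 1 − (1 − 0.86000)(1 − 0.85000) = 0.97900
Series ([0.98570] and [0.97900]): 0.98570 × 0.97900 = 0.965

0.965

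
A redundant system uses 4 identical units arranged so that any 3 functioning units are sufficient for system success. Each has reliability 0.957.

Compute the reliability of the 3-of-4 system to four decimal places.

0.9895

R = Σ_{i=3}^{4} C(4,i) p^i (1−p)^{4−i} with p = 0.957
C(4,3)·0.957^3·0.043^1 = 0.150752
C(4,4)·0.957^4·0.043^0 = 0.838779
Sum = 0.9895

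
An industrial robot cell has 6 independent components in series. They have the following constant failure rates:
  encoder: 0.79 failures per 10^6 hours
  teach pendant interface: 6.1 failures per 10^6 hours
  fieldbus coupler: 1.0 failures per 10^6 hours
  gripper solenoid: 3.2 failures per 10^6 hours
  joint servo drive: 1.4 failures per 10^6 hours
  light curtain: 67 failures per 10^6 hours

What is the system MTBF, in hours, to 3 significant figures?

12600

Series of exponential components: λ_sys = Σ λ_i
λ_sys = 0.00000079 + 0.0000061 + 0.0000010 + 0.0000032 + 0.0000014 + 0.000067 = 7.9490e-05 /h
MTBF = 1 / λ_sys = 12600 h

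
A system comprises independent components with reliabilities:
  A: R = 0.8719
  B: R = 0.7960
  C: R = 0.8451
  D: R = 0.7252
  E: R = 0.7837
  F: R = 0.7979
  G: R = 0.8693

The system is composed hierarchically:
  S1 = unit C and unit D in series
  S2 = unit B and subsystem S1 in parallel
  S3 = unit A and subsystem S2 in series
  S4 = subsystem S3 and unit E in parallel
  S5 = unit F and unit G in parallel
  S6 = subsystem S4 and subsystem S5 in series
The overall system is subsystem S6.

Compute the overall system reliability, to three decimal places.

0.932

Series (C and D): 0.84510 × 0.72520 = 0.61287
Parallel (B and [0.61287]): 1 − (1 − 0.79600)(1 − 0.61287) = 0.92103
Series (A and [0.92103]): 0.87190 × 0.92103 = 0.80305
Parallel ([0.80305] and E): 1 − (1 − 0.80305)(1 − 0.78370) = 0.95740
Parallel (F and G): 1 − (1 − 0.79790)(1 − 0.86930) = 0.97359
Series ([0.95740] and [0.97359]): 0.95740 × 0.97359 = 0.932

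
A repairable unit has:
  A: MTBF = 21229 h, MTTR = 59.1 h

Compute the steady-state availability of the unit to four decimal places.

0.9972

A(A) = MTBF/(MTBF+MTTR) = 21229/(21229+59.1) = 0.9972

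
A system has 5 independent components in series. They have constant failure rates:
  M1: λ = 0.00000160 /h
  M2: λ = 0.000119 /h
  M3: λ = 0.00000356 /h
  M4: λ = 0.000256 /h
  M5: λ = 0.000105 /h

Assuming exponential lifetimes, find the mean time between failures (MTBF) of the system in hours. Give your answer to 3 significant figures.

Series of exponential components: λ_sys = Σ λ_i
λ_sys = 0.00000160 + 0.000119 + 0.00000356 + 0.000256 + 0.000105 = 4.8516e-04 /h
MTBF = 1 / λ_sys = 2060 h

2060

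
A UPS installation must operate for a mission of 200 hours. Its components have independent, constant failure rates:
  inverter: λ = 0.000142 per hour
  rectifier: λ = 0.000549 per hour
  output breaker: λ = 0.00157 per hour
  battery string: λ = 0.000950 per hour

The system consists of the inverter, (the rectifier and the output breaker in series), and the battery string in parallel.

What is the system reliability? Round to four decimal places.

R(inverter) = exp(−0.000142 × 200) = 0.971999
R(rectifier) = exp(−0.000549 × 200) = 0.896013
R(output breaker) = exp(−0.00157 × 200) = 0.730519
R(battery string) = exp(−0.000950 × 200) = 0.826959
Series (rectifier and output breaker): 0.896013 × 0.730519 = 0.654555
Parallel (inverter, [0.654555], and battery string): 1 − (1 − 0.971999)(1 − 0.654555)(1 − 0.826959) = 0.9983

0.9983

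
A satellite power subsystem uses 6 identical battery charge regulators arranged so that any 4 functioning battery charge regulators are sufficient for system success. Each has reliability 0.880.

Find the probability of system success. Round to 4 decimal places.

R = Σ_{i=4}^{6} C(6,i) p^i (1−p)^{6−i} with p = 0.880
C(6,4)·0.880^4·0.120^2 = 0.129534
C(6,5)·0.880^5·0.120^1 = 0.379967
C(6,6)·0.880^6·0.120^0 = 0.464404
Sum = 0.9739

0.9739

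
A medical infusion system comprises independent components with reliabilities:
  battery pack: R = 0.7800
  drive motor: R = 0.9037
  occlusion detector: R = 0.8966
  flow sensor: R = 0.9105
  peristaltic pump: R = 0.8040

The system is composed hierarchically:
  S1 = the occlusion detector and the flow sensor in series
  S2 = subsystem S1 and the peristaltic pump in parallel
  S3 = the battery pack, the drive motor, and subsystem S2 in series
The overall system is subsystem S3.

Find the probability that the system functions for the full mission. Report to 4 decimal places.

Series (occlusion detector and flow sensor): 0.896600 × 0.910500 = 0.816354
Parallel ([0.816354] and peristaltic pump): 1 − (1 − 0.816354)(1 − 0.804000) = 0.964005
Series (battery pack, drive motor, and [0.964005]): 0.780000 × 0.903700 × 0.964005 = 0.6795

0.6795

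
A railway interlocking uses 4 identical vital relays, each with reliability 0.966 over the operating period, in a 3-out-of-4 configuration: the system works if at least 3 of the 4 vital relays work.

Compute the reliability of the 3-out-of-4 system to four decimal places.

R = Σ_{i=3}^{4} C(4,i) p^i (1−p)^{4−i} with p = 0.966
C(4,3)·0.966^3·0.034^1 = 0.122594
C(4,4)·0.966^4·0.034^0 = 0.870780
Sum = 0.9934

0.9934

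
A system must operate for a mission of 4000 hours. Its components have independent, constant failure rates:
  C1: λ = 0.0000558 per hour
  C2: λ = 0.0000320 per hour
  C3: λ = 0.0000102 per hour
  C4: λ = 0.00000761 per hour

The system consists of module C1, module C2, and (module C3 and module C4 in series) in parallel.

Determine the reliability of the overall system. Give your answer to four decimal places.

R(C1) = exp(−0.0000558 × 4000) = 0.799955
R(C2) = exp(−0.0000320 × 4000) = 0.879853
R(C3) = exp(−0.0000102 × 4000) = 0.960021
R(C4) = exp(−0.00000761 × 4000) = 0.970019
Series (C3 and C4): 0.960021 × 0.970019 = 0.931239
Parallel (C1, C2, and [0.931239]): 1 − (1 − 0.799955)(1 − 0.879853)(1 − 0.931239) = 0.9983

0.9983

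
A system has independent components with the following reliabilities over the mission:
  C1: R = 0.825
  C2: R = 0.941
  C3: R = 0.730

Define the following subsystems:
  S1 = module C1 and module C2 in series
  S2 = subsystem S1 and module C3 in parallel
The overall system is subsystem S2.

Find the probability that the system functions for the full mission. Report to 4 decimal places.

0.9396

Series (C1 and C2): 0.825000 × 0.941000 = 0.776325
Parallel ([0.776325] and C3): 1 − (1 − 0.776325)(1 − 0.730000) = 0.9396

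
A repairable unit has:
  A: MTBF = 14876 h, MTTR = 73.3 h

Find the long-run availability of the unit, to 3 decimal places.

0.995

A(A) = MTBF/(MTBF+MTTR) = 14876/(14876+73.3) = 0.995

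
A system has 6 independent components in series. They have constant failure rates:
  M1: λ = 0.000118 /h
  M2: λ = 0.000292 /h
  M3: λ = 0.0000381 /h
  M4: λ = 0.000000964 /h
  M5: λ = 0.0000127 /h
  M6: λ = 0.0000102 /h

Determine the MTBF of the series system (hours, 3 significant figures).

Series of exponential components: λ_sys = Σ λ_i
λ_sys = 0.000118 + 0.000292 + 0.0000381 + 0.000000964 + 0.0000127 + 0.0000102 = 4.7196e-04 /h
MTBF = 1 / λ_sys = 2120 h

2120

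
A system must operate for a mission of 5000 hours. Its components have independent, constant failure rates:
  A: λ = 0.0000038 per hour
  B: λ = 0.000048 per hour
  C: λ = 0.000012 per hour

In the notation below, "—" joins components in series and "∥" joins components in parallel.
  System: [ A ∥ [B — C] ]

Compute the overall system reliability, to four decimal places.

R(A) = exp(−0.0000038 × 5000) = 0.981179
R(B) = exp(−0.000048 × 5000) = 0.786628
R(C) = exp(−0.000012 × 5000) = 0.941765
Series (B and C): 0.786628 × 0.941765 = 0.740819
Parallel (A and [0.740819]): 1 − (1 − 0.981179)(1 − 0.740819) = 0.9951

0.9951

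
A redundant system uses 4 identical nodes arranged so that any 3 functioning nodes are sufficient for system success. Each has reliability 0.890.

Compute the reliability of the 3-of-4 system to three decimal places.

0.938

R = Σ_{i=3}^{4} C(4,i) p^i (1−p)^{4−i} with p = 0.890
C(4,3)·0.890^3·0.110^1 = 0.31019
C(4,4)·0.890^4·0.110^0 = 0.62742
Sum = 0.938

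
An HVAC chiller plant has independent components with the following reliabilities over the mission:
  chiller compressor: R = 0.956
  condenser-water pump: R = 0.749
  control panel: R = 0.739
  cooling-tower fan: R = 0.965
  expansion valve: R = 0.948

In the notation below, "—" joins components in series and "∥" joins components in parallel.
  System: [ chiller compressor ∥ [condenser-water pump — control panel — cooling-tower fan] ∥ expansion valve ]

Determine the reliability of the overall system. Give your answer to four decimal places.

0.9989

Series (condenser-water pump, control panel, and cooling-tower fan): 0.749000 × 0.739000 × 0.965000 = 0.534138
Parallel (chiller compressor, [0.534138], and expansion valve): 1 − (1 − 0.956000)(1 − 0.534138)(1 − 0.948000) = 0.9989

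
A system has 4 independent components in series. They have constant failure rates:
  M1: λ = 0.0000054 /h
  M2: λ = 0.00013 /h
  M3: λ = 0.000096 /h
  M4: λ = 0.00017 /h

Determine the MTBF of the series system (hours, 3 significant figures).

2490

Series of exponential components: λ_sys = Σ λ_i
λ_sys = 0.0000054 + 0.00013 + 0.000096 + 0.00017 = 4.0140e-04 /h
MTBF = 1 / λ_sys = 2490 h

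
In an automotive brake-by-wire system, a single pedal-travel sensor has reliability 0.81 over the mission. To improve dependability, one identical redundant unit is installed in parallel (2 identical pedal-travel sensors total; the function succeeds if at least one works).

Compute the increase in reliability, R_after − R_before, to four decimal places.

R_before = 0.81
R_after = 1 − (1 − 0.81)^2 = 0.9639
ΔR = 0.9639 − 0.81 = 0.1539

0.1539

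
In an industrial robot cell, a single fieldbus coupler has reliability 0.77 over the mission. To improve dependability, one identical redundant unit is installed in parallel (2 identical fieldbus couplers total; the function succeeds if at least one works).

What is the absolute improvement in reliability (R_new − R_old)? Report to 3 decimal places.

0.177

R_before = 0.77
R_after = 1 − (1 − 0.77)^2 = 0.947
ΔR = 0.947 − 0.77 = 0.177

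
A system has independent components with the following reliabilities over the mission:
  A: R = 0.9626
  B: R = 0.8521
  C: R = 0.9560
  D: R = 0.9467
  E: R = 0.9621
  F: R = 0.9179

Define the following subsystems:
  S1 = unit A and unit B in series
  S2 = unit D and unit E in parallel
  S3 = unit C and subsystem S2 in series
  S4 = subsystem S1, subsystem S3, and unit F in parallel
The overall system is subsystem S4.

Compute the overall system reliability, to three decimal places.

Series (A and B): 0.96260 × 0.85210 = 0.82023
Parallel (D and E): 1 − (1 − 0.94670)(1 − 0.96210) = 0.99798
Series (C and [0.99798]): 0.95600 × 0.99798 = 0.95407
Parallel ([0.82023], [0.95407], and F): 1 − (1 − 0.82023)(1 − 0.95407)(1 − 0.91790) = 0.999

0.999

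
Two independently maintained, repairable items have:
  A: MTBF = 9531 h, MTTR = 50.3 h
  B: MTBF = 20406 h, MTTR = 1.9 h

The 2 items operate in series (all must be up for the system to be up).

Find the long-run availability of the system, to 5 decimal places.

A(A) = MTBF/(MTBF+MTTR) = 9531/(9531+50.3) = 0.994750
A(B) = MTBF/(MTBF+MTTR) = 20406/(20406+1.9) = 0.999907
Series availability: 0.994750 × 0.999907 = 0.99466

0.99466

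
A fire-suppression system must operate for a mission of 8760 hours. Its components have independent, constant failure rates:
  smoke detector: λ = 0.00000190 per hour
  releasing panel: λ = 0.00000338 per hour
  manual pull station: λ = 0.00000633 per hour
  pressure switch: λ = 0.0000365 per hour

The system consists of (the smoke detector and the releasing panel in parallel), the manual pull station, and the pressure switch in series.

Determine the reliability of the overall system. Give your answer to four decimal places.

0.6868

R(smoke detector) = exp(−0.00000190 × 8760) = 0.983494
R(releasing panel) = exp(−0.00000338 × 8760) = 0.970825
R(manual pull station) = exp(−0.00000633 × 8760) = 0.946059
R(pressure switch) = exp(−0.0000365 × 8760) = 0.726338
Parallel (smoke detector and releasing panel): 1 − (1 − 0.983494)(1 − 0.970825) = 0.999518
Series ([0.999518], manual pull station, and pressure switch): 0.999518 × 0.946059 × 0.726338 = 0.6868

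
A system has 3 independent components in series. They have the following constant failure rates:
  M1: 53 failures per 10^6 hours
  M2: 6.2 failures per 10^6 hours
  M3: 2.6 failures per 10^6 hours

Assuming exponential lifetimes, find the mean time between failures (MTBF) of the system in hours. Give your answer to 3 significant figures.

Series of exponential components: λ_sys = Σ λ_i
λ_sys = 0.000053 + 0.0000062 + 0.0000026 = 6.1800e-05 /h
MTBF = 1 / λ_sys = 16200 h

16200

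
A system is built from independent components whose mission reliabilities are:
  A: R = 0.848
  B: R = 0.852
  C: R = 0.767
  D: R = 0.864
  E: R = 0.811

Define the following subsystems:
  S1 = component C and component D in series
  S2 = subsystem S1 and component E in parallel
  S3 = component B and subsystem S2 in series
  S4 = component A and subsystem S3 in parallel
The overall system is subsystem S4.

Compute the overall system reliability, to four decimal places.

0.9692

Series (C and D): 0.767000 × 0.864000 = 0.662688
Parallel ([0.662688] and E): 1 − (1 − 0.662688)(1 − 0.811000) = 0.936248
Series (B and [0.936248]): 0.852000 × 0.936248 = 0.797683
Parallel (A and [0.797683]): 1 − (1 − 0.848000)(1 − 0.797683) = 0.9692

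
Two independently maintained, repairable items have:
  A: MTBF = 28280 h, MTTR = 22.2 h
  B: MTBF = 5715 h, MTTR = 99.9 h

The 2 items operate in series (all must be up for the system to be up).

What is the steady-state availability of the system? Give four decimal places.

0.9820

A(A) = MTBF/(MTBF+MTTR) = 28280/(28280+22.2) = 0.999216
A(B) = MTBF/(MTBF+MTTR) = 5715/(5715+99.9) = 0.982820
Series availability: 0.999216 × 0.982820 = 0.9820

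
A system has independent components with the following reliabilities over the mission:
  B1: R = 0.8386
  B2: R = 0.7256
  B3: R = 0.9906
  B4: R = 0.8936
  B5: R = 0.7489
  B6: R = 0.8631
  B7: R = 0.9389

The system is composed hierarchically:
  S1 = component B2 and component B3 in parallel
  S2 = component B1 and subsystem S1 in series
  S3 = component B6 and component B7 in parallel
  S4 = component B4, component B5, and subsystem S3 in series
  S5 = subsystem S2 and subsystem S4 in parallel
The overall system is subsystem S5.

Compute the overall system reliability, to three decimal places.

Parallel (B2 and B3): 1 − (1 − 0.72560)(1 − 0.99060) = 0.99742
Series (B1 and [0.99742]): 0.83860 × 0.99742 = 0.83644
Parallel (B6 and B7): 1 − (1 − 0.86310)(1 − 0.93890) = 0.99164
Series (B4, B5, and [0.99164]): 0.89360 × 0.74890 × 0.99164 = 0.66362
Parallel ([0.83644] and [0.66362]): 1 − (1 − 0.83644)(1 − 0.66362) = 0.945

0.945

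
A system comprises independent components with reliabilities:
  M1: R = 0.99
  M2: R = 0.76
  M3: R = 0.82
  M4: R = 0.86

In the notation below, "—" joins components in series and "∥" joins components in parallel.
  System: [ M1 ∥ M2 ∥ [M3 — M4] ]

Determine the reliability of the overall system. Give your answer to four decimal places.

0.9993

Series (M3 and M4): 0.820000 × 0.860000 = 0.705200
Parallel (M1, M2, and [0.705200]): 1 − (1 − 0.990000)(1 − 0.760000)(1 − 0.705200) = 0.9993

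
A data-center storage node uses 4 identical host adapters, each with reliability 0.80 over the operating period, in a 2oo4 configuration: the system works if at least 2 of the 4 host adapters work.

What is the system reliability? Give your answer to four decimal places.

0.9728

R = Σ_{i=2}^{4} C(4,i) p^i (1−p)^{4−i} with p = 0.80
C(4,2)·0.80^2·0.20^2 = 0.153600
C(4,3)·0.80^3·0.20^1 = 0.409600
C(4,4)·0.80^4·0.20^0 = 0.409600
Sum = 0.9728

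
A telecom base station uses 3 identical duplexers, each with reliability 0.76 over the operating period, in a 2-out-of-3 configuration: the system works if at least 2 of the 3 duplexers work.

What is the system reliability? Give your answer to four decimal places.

R = Σ_{i=2}^{3} C(3,i) p^i (1−p)^{3−i} with p = 0.76
C(3,2)·0.76^2·0.24^1 = 0.415872
C(3,3)·0.76^3·0.24^0 = 0.438976
Sum = 0.8548

0.8548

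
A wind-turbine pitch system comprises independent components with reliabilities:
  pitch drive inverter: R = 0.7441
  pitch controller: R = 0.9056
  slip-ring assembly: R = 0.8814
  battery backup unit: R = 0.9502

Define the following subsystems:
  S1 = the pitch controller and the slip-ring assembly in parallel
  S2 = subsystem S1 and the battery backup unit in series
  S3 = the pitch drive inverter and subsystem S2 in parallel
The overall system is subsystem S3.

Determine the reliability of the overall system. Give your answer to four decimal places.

Parallel (pitch controller and slip-ring assembly): 1 − (1 − 0.905600)(1 − 0.881400) = 0.988804
Series ([0.988804] and battery backup unit): 0.988804 × 0.950200 = 0.939562
Parallel (pitch drive inverter and [0.939562]): 1 − (1 − 0.744100)(1 − 0.939562) = 0.9845

0.9845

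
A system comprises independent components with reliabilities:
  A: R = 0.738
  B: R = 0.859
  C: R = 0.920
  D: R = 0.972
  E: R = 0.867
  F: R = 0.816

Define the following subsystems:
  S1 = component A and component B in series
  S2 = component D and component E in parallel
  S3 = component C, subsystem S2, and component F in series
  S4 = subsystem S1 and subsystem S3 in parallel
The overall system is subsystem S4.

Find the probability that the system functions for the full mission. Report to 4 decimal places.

0.9077

Series (A and B): 0.738000 × 0.859000 = 0.633942
Parallel (D and E): 1 − (1 − 0.972000)(1 − 0.867000) = 0.996276
Series (C, [0.996276], and F): 0.920000 × 0.996276 × 0.816000 = 0.747924
Parallel ([0.633942] and [0.747924]): 1 − (1 − 0.633942)(1 − 0.747924) = 0.9077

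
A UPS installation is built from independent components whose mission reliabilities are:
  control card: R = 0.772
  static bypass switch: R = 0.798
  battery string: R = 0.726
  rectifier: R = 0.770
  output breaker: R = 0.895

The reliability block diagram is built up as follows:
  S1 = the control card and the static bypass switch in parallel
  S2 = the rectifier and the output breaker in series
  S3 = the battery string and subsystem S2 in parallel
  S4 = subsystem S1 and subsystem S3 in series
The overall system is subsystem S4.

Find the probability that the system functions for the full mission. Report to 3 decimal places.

0.873

Parallel (control card and static bypass switch): 1 − (1 − 0.77200)(1 − 0.79800) = 0.95394
Series (rectifier and output breaker): 0.77000 × 0.89500 = 0.68915
Parallel (battery string and [0.68915]): 1 − (1 − 0.72600)(1 − 0.68915) = 0.91483
Series ([0.95394] and [0.91483]): 0.95394 × 0.91483 = 0.873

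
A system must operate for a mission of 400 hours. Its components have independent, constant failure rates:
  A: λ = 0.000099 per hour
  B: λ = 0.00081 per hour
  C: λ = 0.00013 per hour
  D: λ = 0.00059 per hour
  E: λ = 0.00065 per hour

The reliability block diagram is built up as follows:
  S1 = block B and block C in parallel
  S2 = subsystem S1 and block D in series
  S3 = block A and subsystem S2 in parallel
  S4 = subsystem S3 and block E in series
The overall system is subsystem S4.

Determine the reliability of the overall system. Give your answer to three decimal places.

R(A) = exp(−0.000099 × 400) = 0.96117
R(B) = exp(−0.00081 × 400) = 0.72325
R(C) = exp(−0.00013 × 400) = 0.94933
R(D) = exp(−0.00059 × 400) = 0.78978
R(E) = exp(−0.00065 × 400) = 0.77105
Parallel (B and C): 1 − (1 − 0.72325)(1 − 0.94933) = 0.98598
Series ([0.98598] and D): 0.98598 × 0.78978 = 0.77871
Parallel (A and [0.77871]): 1 − (1 − 0.96117)(1 − 0.77871) = 0.99141
Series ([0.99141] and E): 0.99141 × 0.77105 = 0.764

0.764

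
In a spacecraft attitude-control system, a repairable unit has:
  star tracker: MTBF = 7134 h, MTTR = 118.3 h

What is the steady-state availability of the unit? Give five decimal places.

0.98369

A(star tracker) = MTBF/(MTBF+MTTR) = 7134/(7134+118.3) = 0.98369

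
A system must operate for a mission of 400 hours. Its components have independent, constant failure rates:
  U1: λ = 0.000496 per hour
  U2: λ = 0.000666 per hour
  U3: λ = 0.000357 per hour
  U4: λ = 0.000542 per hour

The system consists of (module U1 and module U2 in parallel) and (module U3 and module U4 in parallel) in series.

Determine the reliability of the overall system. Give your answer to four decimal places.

R(U1) = exp(−0.000496 × 400) = 0.820042
R(U2) = exp(−0.000666 × 400) = 0.766133
R(U3) = exp(−0.000357 × 400) = 0.866927
R(U4) = exp(−0.000542 × 400) = 0.805091
Parallel (U1 and U2): 1 − (1 − 0.820042)(1 − 0.766133) = 0.957914
Parallel (U3 and U4): 1 − (1 − 0.866927)(1 − 0.805091) = 0.974063
Series ([0.957914] and [0.974063]): 0.957914 × 0.974063 = 0.9331

0.9331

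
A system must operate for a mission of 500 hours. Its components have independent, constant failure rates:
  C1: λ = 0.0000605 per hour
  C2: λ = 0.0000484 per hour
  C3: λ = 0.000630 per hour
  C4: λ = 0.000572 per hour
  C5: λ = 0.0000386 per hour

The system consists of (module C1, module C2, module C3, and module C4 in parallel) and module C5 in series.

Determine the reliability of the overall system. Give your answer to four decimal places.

R(C1) = exp(−0.0000605 × 500) = 0.970203
R(C2) = exp(−0.0000484 × 500) = 0.976090
R(C3) = exp(−0.000630 × 500) = 0.729789
R(C4) = exp(−0.000572 × 500) = 0.751263
R(C5) = exp(−0.0000386 × 500) = 0.980885
Parallel (C1, C2, C3, and C4): 1 − (1 − 0.970203)(1 − 0.976090)(1 − 0.729789)(1 − 0.751263) = 0.999952
Series ([0.999952] and C5): 0.999952 × 0.980885 = 0.9808

0.9808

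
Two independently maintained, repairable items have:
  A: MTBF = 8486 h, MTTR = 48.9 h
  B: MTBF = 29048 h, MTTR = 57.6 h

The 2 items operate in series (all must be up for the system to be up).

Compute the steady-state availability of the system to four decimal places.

0.9923

A(A) = MTBF/(MTBF+MTTR) = 8486/(8486+48.9) = 0.994271
A(B) = MTBF/(MTBF+MTTR) = 29048/(29048+57.6) = 0.998021
Series availability: 0.994271 × 0.998021 = 0.9923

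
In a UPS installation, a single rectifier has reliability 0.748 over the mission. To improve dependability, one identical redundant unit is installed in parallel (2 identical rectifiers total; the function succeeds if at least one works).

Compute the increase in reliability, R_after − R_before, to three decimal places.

R_before = 0.748
R_after = 1 − (1 − 0.748)^2 = 0.936
ΔR = 0.936 − 0.748 = 0.188

0.188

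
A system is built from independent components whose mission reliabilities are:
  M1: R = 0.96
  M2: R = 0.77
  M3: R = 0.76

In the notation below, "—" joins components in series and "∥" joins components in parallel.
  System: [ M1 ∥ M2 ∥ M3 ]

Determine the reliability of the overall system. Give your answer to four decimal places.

Parallel (M1, M2, and M3): 1 − (1 − 0.960000)(1 − 0.770000)(1 − 0.760000) = 0.9978

0.9978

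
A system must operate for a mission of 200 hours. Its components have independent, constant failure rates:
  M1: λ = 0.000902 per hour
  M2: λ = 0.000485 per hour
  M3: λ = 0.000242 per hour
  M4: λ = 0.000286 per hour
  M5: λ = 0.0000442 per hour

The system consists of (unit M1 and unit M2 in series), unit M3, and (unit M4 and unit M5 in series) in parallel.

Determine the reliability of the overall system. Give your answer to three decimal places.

0.999

R(M1) = exp(−0.000902 × 200) = 0.83494
R(M2) = exp(−0.000485 × 200) = 0.90756
R(M3) = exp(−0.000242 × 200) = 0.95275
R(M4) = exp(−0.000286 × 200) = 0.94441
R(M5) = exp(−0.0000442 × 200) = 0.99120
Series (M1 and M2): 0.83494 × 0.90756 = 0.75776
Series (M4 and M5): 0.94441 × 0.99120 = 0.93610
Parallel ([0.75776], M3, and [0.93610]): 1 − (1 − 0.75776)(1 − 0.95275)(1 − 0.93610) = 0.999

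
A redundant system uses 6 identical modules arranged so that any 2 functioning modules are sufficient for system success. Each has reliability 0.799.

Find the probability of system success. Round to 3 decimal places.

0.998

R = Σ_{i=2}^{6} C(6,i) p^i (1−p)^{6−i} with p = 0.799
C(6,2)·0.799^2·0.201^4 = 0.01563
C(6,3)·0.799^3·0.201^3 = 0.08284
C(6,4)·0.799^4·0.201^2 = 0.24698
C(6,5)·0.799^5·0.201^1 = 0.39272
C(6,6)·0.799^6·0.201^0 = 0.26018
Sum = 0.998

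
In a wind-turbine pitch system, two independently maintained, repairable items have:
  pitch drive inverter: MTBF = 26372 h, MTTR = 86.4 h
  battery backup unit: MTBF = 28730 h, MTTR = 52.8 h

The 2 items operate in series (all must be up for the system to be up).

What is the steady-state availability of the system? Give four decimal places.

0.9949

A(pitch drive inverter) = MTBF/(MTBF+MTTR) = 26372/(26372+86.4) = 0.996734
A(battery backup unit) = MTBF/(MTBF+MTTR) = 28730/(28730+52.8) = 0.998166
Series availability: 0.996734 × 0.998166 = 0.9949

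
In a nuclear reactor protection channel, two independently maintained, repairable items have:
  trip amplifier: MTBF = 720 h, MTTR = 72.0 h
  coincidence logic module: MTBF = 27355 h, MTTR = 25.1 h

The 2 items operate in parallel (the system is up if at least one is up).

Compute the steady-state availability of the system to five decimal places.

A(trip amplifier) = MTBF/(MTBF+MTTR) = 720/(720+72.0) = 0.909091
A(coincidence logic module) = MTBF/(MTBF+MTTR) = 27355/(27355+25.1) = 0.999083
Parallel availability: 1 − (1 − 0.909091)(1 − 0.999083) = 0.99992

0.99992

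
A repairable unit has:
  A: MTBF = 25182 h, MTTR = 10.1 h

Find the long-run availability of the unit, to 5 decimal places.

0.99960

A(A) = MTBF/(MTBF+MTTR) = 25182/(25182+10.1) = 0.99960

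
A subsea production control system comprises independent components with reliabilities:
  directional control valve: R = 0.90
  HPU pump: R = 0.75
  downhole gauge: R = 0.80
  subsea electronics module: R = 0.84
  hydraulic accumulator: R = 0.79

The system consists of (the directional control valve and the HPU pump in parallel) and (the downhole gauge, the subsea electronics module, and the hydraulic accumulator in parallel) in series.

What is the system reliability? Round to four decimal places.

0.9684

Parallel (directional control valve and HPU pump): 1 − (1 − 0.900000)(1 − 0.750000) = 0.975000
Parallel (downhole gauge, subsea electronics module, and hydraulic accumulator): 1 − (1 − 0.800000)(1 − 0.840000)(1 − 0.790000) = 0.993280
Series ([0.975000] and [0.993280]): 0.975000 × 0.993280 = 0.9684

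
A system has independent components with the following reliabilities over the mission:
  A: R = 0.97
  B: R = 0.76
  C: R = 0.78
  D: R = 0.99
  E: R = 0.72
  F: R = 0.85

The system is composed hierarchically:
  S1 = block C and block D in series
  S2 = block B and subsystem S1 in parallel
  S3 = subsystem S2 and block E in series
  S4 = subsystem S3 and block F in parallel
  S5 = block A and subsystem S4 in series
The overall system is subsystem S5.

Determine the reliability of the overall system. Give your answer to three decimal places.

0.924

Series (C and D): 0.78000 × 0.99000 = 0.77220
Parallel (B and [0.77220]): 1 − (1 − 0.76000)(1 − 0.77220) = 0.94533
Series ([0.94533] and E): 0.94533 × 0.72000 = 0.68064
Parallel ([0.68064] and F): 1 − (1 − 0.68064)(1 − 0.85000) = 0.95210
Series (A and [0.95210]): 0.97000 × 0.95210 = 0.924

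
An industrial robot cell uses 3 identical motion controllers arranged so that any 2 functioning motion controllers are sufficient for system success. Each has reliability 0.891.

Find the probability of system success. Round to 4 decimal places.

R = Σ_{i=2}^{3} C(3,i) p^i (1−p)^{3−i} with p = 0.891
C(3,2)·0.891^2·0.109^1 = 0.259599
C(3,3)·0.891^3·0.109^0 = 0.707348
Sum = 0.9669

0.9669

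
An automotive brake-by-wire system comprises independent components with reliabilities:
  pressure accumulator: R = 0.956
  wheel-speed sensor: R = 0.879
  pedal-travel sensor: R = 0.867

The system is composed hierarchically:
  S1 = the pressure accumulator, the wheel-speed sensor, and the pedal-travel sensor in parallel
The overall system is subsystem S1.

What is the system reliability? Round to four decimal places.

0.9993

Parallel (pressure accumulator, wheel-speed sensor, and pedal-travel sensor): 1 − (1 − 0.956000)(1 − 0.879000)(1 − 0.867000) = 0.9993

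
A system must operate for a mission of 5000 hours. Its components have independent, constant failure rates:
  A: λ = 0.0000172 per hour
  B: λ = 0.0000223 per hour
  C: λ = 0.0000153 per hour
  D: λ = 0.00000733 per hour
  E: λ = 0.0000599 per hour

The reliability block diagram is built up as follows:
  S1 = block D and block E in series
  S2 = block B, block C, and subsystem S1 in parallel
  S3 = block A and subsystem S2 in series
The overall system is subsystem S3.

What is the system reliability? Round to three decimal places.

R(A) = exp(−0.0000172 × 5000) = 0.91759
R(B) = exp(−0.0000223 × 5000) = 0.89449
R(C) = exp(−0.0000153 × 5000) = 0.92635
R(D) = exp(−0.00000733 × 5000) = 0.96401
R(E) = exp(−0.0000599 × 5000) = 0.74119
Series (D and E): 0.96401 × 0.74119 = 0.71451
Parallel (B, C, and [0.71451]): 1 − (1 − 0.89449)(1 − 0.92635)(1 − 0.71451) = 0.99778
Series (A and [0.99778]): 0.91759 × 0.99778 = 0.916

0.916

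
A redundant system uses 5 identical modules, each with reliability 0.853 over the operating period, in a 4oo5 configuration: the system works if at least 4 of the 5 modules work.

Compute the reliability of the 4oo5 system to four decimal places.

R = Σ_{i=4}^{5} C(5,i) p^i (1−p)^{5−i} with p = 0.853
C(5,4)·0.853^4·0.147^1 = 0.389120
C(5,5)·0.853^5·0.147^0 = 0.451591
Sum = 0.8407

0.8407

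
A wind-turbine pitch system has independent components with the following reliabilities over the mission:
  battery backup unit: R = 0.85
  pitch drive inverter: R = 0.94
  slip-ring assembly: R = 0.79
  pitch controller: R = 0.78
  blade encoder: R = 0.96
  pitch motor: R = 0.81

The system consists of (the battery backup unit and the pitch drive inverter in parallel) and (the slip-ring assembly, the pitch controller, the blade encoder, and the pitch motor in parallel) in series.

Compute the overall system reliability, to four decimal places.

Parallel (battery backup unit and pitch drive inverter): 1 − (1 − 0.850000)(1 − 0.940000) = 0.991000
Parallel (slip-ring assembly, pitch controller, blade encoder, and pitch motor): 1 − (1 − 0.790000)(1 − 0.780000)(1 − 0.960000)(1 − 0.810000) = 0.999649
Series ([0.991000] and [0.999649]): 0.991000 × 0.999649 = 0.9907

0.9907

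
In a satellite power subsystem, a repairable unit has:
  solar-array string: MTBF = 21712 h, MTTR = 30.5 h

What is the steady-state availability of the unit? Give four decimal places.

0.9986

A(solar-array string) = MTBF/(MTBF+MTTR) = 21712/(21712+30.5) = 0.9986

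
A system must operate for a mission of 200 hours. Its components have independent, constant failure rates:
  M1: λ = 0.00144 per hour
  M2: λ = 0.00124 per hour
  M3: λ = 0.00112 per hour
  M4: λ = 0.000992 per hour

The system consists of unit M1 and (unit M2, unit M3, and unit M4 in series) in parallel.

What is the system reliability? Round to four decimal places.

0.8778

R(M1) = exp(−0.00144 × 200) = 0.749762
R(M2) = exp(−0.00124 × 200) = 0.780360
R(M3) = exp(−0.00112 × 200) = 0.799315
R(M4) = exp(−0.000992 × 200) = 0.820042
Series (M2, M3, and M4): 0.780360 × 0.799315 × 0.820042 = 0.511504
Parallel (M1 and [0.511504]): 1 − (1 − 0.749762)(1 − 0.511504) = 0.8778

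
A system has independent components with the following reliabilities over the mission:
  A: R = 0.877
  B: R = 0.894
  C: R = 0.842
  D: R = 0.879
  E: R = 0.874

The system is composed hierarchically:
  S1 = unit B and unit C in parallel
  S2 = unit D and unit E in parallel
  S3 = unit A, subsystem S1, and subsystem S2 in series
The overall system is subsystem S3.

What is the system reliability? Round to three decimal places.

Parallel (B and C): 1 − (1 − 0.89400)(1 − 0.84200) = 0.98325
Parallel (D and E): 1 − (1 − 0.87900)(1 − 0.87400) = 0.98475
Series (A, [0.98325], and [0.98475]): 0.87700 × 0.98325 × 0.98475 = 0.849

0.849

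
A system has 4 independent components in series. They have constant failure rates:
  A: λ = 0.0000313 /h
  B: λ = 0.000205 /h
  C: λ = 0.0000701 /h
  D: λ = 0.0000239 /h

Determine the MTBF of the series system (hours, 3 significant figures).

3030

Series of exponential components: λ_sys = Σ λ_i
λ_sys = 0.0000313 + 0.000205 + 0.0000701 + 0.0000239 = 3.3030e-04 /h
MTBF = 1 / λ_sys = 3030 h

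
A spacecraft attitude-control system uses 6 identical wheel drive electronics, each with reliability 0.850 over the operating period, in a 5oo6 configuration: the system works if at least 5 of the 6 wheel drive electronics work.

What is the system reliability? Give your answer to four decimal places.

0.7765

R = Σ_{i=5}^{6} C(6,i) p^i (1−p)^{6−i} with p = 0.850
C(6,5)·0.850^5·0.150^1 = 0.399335
C(6,6)·0.850^6·0.150^0 = 0.377150
Sum = 0.7765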